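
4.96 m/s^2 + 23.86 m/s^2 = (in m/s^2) 28.82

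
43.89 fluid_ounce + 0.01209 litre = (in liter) 1.31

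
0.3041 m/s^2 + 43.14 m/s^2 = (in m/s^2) 43.44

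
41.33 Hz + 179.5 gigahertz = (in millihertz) 1.795e+14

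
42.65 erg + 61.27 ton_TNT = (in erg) 2.564e+18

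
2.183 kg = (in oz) 77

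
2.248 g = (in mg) 2248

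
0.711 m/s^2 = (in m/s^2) 0.711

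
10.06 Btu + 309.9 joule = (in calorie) 2611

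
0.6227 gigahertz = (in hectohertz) 6.227e+06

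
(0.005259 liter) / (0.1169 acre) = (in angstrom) 111.2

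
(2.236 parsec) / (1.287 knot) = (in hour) 2.895e+13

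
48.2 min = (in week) 0.004782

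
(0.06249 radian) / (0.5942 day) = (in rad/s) 1.217e-06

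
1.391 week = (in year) 0.02668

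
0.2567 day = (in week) 0.03667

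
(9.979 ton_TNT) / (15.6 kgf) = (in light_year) 2.885e-08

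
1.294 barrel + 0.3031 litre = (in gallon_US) 54.43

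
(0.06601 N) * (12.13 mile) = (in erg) 1.289e+10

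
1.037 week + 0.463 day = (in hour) 185.3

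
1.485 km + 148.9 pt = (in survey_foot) 4872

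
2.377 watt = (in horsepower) 0.003188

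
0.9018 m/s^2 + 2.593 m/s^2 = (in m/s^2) 3.495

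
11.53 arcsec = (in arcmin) 0.1922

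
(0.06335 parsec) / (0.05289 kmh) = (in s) 1.331e+17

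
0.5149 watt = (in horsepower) 0.0006905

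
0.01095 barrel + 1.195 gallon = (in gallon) 1.655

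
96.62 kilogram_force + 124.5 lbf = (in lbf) 337.5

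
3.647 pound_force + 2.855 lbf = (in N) 28.92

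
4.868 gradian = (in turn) 0.01217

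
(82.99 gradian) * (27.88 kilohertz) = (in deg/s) 2.082e+06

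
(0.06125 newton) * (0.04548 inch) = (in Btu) 6.706e-08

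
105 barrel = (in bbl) 105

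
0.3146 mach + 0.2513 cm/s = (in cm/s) 1.071e+04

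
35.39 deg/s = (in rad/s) 0.6177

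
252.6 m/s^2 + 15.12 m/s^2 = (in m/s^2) 267.7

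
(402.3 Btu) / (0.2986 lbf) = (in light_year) 3.378e-11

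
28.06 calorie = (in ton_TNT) 2.806e-08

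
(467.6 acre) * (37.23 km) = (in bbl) 4.431e+11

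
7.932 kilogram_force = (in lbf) 17.49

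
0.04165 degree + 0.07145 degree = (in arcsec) 407.2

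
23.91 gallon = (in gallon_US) 23.91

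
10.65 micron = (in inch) 0.0004193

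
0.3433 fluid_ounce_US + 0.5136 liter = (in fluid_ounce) 17.71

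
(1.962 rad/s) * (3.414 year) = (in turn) 3.362e+07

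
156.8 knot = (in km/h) 290.4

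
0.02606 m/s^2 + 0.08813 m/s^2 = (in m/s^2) 0.1142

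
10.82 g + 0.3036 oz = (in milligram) 1.943e+04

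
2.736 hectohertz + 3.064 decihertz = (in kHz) 0.2739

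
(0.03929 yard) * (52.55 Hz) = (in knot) 3.67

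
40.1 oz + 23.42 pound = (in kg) 11.76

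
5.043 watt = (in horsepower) 0.006763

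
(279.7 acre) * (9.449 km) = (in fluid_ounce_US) 3.617e+14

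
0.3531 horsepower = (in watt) 263.3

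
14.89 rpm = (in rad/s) 1.559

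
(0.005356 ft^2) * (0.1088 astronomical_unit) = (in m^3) 8.099e+06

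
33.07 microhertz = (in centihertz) 0.003307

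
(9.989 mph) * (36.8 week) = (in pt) 2.817e+11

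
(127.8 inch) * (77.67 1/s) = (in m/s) 252.1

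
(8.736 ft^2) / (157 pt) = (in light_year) 1.549e-15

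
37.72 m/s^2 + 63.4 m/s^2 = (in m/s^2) 101.1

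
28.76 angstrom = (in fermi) 2.876e+06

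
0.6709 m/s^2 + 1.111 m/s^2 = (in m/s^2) 1.782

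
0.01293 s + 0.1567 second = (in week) 2.805e-07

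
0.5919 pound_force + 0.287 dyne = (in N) 2.633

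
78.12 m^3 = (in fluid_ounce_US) 2.642e+06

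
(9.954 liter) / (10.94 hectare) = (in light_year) 9.617e-24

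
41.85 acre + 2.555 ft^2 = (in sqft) 1.823e+06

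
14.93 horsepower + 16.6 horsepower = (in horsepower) 31.53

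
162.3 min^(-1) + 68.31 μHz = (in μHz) 2.705e+06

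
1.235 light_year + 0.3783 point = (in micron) 1.168e+22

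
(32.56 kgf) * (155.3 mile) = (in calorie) 1.907e+07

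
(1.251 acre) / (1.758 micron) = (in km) 2.88e+06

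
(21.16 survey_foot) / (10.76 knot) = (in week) 1.926e-06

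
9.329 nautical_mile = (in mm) 1.728e+07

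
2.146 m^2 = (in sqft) 23.1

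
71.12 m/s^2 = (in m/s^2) 71.12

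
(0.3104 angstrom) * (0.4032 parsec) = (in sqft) 4.157e+06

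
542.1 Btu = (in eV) 3.57e+24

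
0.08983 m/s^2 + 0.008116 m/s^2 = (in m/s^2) 0.09795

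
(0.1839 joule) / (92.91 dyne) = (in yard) 216.5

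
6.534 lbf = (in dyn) 2.906e+06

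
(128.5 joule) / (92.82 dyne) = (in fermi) 1.384e+20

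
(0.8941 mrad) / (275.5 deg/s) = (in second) 0.0001859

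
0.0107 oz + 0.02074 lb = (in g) 9.711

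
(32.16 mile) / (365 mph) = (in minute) 5.287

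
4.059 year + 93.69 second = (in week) 211.6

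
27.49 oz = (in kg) 0.7793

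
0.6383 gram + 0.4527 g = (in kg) 0.001091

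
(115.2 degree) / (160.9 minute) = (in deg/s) 0.01193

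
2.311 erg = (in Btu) 2.19e-10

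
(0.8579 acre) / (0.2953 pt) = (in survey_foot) 1.093e+08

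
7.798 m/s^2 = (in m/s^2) 7.798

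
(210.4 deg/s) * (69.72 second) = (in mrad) 2.56e+05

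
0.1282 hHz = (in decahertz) 1.282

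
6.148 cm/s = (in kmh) 0.2213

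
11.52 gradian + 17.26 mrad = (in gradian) 12.62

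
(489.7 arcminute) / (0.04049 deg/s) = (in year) 6.392e-06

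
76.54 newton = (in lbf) 17.21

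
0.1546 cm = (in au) 1.033e-14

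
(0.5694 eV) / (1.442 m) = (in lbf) 1.422e-20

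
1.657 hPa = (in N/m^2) 165.7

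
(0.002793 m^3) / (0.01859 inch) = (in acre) 0.001462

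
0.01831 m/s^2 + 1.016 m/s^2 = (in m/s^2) 1.034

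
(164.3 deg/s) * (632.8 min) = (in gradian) 6.931e+06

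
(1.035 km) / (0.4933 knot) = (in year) 0.0001293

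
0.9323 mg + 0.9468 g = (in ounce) 0.03343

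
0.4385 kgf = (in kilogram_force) 0.4385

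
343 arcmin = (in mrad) 99.77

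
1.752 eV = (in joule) 2.807e-19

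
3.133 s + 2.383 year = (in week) 124.3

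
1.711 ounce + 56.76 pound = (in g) 2.579e+04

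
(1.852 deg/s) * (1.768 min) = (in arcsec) 7.073e+05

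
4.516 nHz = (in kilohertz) 4.516e-12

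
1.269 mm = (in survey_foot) 0.004163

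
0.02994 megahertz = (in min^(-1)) 1.796e+06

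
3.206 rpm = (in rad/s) 0.3357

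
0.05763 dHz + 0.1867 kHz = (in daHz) 18.67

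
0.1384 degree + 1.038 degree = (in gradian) 1.307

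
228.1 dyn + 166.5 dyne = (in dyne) 394.6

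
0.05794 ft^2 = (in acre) 1.33e-06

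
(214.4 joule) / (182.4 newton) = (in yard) 1.285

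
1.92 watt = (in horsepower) 0.002575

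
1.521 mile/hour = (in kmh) 2.448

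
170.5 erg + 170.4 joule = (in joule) 170.4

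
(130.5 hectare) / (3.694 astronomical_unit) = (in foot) 7.748e-06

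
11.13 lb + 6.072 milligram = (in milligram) 5.048e+06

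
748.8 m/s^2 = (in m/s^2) 748.8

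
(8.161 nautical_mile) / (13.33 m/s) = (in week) 0.001875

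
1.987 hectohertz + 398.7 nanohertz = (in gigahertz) 1.987e-07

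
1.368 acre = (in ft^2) 5.959e+04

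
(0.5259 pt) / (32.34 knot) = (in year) 3.536e-13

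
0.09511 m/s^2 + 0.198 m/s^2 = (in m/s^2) 0.2931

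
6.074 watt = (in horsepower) 0.008145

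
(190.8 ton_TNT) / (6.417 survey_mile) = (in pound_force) 1.738e+07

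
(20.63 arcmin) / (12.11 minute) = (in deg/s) 0.0004732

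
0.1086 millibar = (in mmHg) 0.08146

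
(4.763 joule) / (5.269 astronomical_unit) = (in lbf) 1.358e-12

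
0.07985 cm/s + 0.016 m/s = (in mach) 4.933e-05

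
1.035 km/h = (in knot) 0.5589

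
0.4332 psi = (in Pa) 2987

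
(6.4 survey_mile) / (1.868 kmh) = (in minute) 330.8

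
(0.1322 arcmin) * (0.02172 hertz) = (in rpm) 7.976e-06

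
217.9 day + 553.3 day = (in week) 110.2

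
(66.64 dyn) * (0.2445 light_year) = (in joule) 1.541e+12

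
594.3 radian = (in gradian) 3.783e+04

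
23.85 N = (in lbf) 5.362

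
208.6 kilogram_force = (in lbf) 459.9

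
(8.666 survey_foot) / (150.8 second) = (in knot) 0.03405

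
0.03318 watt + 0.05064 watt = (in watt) 0.08382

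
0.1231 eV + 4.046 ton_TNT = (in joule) 1.693e+10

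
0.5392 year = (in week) 28.12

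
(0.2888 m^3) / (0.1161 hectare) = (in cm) 0.02488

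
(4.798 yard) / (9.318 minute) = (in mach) 2.305e-05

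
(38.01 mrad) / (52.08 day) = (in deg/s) 4.84e-07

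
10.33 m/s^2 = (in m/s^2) 10.33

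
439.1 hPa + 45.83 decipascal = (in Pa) 4.391e+04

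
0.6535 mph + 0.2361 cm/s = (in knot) 0.5725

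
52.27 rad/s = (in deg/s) 2995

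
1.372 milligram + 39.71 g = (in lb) 0.08755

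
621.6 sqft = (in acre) 0.01427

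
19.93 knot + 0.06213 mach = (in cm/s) 3141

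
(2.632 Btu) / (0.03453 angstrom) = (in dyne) 8.042e+19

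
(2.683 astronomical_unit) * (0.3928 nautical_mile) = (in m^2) 2.92e+14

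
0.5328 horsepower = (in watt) 397.3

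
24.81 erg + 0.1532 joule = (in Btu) 0.0001452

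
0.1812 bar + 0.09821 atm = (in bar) 0.2807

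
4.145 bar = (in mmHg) 3109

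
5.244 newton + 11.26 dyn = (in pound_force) 1.179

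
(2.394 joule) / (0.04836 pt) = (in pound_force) 3.155e+04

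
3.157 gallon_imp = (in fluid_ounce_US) 485.3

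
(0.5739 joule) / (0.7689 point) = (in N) 2116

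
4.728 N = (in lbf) 1.063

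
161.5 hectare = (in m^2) 1.615e+06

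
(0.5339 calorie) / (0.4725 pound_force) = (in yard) 1.162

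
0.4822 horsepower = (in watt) 359.6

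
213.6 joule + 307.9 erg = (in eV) 1.333e+21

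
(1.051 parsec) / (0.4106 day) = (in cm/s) 9.142e+13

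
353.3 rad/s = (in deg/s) 2.024e+04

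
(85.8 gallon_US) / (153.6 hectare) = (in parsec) 6.853e-24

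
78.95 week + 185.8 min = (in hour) 1.327e+04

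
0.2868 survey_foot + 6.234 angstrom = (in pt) 247.8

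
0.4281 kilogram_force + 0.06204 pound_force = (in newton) 4.474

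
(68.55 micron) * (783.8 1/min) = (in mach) 2.63e-06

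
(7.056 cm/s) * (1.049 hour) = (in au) 1.781e-09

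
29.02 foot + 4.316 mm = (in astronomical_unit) 5.916e-11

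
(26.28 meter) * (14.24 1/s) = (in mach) 1.099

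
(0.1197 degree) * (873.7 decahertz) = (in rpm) 174.3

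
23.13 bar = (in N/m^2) 2.313e+06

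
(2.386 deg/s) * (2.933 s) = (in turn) 0.01944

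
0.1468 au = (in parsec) 7.117e-07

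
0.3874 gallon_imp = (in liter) 1.761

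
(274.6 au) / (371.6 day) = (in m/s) 1.279e+06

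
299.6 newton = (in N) 299.6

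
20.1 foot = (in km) 0.006126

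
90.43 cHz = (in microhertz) 9.043e+05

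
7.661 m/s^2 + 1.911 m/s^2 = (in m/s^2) 9.572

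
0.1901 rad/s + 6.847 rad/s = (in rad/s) 7.037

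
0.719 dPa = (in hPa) 0.000719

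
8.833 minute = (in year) 1.681e-05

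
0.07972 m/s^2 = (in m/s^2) 0.07972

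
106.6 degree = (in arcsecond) 3.838e+05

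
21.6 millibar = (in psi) 0.3133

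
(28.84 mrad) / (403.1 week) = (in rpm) 1.13e-09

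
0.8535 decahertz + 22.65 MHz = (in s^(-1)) 2.265e+07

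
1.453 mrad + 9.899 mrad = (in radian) 0.01135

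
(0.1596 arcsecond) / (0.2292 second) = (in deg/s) 0.0001934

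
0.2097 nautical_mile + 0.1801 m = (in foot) 1275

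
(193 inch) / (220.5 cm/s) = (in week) 3.676e-06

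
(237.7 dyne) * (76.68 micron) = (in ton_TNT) 4.356e-17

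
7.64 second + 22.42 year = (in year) 22.42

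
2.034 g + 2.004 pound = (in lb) 2.008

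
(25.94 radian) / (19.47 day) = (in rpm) 0.0001473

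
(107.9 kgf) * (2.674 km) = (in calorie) 6.763e+05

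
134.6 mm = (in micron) 1.346e+05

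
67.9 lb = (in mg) 3.08e+07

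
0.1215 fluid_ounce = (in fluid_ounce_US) 0.1215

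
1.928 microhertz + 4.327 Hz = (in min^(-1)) 259.6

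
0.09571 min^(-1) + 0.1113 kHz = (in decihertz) 1113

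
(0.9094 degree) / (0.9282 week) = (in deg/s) 1.62e-06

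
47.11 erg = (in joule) 4.711e-06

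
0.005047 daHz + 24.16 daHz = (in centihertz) 2.417e+04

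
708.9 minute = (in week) 0.07033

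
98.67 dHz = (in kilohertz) 0.009867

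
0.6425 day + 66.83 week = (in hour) 1.124e+04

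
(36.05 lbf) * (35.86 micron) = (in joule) 0.00575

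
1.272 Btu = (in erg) 1.342e+10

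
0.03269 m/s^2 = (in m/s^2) 0.03269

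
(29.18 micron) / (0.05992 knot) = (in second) 0.0009466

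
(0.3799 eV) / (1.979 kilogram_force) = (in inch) 1.235e-19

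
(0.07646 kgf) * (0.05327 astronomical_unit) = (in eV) 3.73e+28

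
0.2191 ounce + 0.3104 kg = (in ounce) 11.17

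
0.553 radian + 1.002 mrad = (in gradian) 35.27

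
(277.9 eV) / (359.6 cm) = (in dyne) 1.238e-12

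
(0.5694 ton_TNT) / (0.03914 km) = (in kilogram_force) 6.207e+06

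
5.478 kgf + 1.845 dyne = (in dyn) 5.372e+06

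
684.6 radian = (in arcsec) 1.412e+08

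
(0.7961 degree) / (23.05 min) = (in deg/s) 0.0005756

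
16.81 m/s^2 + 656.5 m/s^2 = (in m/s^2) 673.3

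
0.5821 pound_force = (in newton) 2.589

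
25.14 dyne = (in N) 0.0002514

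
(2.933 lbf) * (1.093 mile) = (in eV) 1.432e+23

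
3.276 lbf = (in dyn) 1.457e+06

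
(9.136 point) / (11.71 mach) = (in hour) 2.245e-10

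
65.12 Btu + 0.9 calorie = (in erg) 6.871e+11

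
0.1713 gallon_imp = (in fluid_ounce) 26.33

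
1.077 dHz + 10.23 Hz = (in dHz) 103.4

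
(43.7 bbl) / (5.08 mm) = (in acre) 0.338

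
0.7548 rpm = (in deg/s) 4.529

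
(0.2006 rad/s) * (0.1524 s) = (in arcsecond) 6306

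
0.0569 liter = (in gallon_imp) 0.01252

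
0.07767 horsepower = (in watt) 57.92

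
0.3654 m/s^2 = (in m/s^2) 0.3654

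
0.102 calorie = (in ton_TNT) 1.02e-10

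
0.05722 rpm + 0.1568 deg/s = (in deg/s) 0.5001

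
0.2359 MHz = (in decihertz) 2.359e+06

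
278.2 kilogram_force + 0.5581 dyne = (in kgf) 278.2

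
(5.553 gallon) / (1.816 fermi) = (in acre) 2.86e+09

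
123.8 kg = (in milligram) 1.238e+08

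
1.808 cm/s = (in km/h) 0.06509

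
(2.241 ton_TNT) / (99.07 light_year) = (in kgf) 1.02e-09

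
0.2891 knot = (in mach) 0.0004368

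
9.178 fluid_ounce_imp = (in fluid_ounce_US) 8.818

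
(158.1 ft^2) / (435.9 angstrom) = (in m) 3.37e+08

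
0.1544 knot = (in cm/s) 7.943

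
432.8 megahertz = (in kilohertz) 4.328e+05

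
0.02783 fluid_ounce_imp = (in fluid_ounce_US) 0.02674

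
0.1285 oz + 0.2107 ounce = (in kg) 0.009616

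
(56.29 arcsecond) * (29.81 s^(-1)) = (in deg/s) 0.4661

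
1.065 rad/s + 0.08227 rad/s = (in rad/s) 1.147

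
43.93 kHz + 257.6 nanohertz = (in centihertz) 4.393e+06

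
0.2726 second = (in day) 3.155e-06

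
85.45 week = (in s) 5.168e+07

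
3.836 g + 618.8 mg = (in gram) 4.455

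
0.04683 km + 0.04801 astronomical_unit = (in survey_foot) 2.356e+10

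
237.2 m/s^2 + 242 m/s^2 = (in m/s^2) 479.2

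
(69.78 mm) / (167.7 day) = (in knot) 9.362e-09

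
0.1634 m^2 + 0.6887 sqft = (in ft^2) 2.448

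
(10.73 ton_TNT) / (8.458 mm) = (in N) 5.308e+12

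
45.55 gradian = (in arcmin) 2460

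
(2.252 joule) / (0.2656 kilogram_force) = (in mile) 0.0005372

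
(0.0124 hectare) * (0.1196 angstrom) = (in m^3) 1.483e-09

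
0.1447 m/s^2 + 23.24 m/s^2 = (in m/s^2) 23.38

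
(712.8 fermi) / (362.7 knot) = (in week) 6.316e-21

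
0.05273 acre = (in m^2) 213.4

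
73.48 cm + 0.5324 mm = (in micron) 7.353e+05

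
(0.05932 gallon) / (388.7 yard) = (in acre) 1.561e-10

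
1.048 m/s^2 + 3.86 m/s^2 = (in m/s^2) 4.908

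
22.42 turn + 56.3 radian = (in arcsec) 4.067e+07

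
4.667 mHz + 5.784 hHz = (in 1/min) 3.47e+04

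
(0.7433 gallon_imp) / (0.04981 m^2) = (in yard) 0.07419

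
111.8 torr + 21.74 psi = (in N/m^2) 1.648e+05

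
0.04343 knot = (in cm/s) 2.234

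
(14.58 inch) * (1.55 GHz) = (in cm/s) 5.74e+10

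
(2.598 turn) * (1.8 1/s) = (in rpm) 280.6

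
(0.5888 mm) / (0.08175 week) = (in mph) 2.664e-08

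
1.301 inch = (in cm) 3.305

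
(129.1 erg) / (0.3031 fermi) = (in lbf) 9.575e+09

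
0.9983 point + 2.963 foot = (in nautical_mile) 0.0004878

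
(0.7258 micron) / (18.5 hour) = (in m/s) 1.09e-11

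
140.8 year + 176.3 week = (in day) 5.263e+04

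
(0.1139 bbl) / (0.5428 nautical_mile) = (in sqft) 0.0001939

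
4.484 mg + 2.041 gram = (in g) 2.045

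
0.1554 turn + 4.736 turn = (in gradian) 1957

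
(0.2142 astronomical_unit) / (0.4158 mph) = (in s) 1.724e+11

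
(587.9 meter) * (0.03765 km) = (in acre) 5.47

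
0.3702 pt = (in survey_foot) 0.0004285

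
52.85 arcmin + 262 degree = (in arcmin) 1.577e+04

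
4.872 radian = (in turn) 0.7754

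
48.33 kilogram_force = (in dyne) 4.74e+07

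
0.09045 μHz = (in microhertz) 0.09045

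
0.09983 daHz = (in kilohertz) 0.0009983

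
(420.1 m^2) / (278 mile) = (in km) 9.39e-07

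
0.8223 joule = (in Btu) 0.0007794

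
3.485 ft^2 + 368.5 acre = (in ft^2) 1.605e+07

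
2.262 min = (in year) 4.304e-06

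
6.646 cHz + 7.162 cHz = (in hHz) 0.001381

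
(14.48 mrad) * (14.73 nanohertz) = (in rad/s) 2.133e-10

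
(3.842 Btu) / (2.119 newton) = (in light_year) 2.022e-13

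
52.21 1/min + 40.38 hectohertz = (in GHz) 4.039e-06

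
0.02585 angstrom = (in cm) 2.585e-10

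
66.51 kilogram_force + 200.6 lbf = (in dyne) 1.545e+08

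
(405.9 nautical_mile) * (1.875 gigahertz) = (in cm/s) 1.409e+17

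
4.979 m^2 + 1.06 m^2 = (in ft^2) 65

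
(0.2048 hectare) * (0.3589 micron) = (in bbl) 0.004623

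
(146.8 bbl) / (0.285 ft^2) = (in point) 2.499e+06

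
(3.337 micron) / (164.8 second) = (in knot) 3.936e-08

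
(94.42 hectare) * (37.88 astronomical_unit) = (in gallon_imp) 1.177e+21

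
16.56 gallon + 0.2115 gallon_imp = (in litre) 63.65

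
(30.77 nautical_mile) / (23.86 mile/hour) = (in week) 0.008834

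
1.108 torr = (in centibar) 0.1477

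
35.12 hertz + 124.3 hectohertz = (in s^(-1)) 1.247e+04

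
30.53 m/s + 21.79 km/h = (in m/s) 36.58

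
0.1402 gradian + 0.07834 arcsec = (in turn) 0.0003506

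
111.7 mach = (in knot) 7.393e+04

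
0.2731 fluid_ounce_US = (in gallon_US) 0.002134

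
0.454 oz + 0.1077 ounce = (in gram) 15.92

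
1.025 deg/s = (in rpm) 0.1708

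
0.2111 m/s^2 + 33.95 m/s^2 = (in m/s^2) 34.16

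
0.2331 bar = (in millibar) 233.1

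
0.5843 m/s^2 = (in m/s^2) 0.5843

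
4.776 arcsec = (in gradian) 0.001474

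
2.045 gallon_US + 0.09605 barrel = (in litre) 23.01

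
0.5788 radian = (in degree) 33.16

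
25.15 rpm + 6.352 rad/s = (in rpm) 85.81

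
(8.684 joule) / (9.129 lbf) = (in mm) 213.9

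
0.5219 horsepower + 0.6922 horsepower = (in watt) 905.4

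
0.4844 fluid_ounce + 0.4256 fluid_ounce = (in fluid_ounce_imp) 0.9472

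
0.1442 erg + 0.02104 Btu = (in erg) 2.22e+08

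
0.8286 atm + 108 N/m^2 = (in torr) 630.5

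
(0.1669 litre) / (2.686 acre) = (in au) 1.026e-19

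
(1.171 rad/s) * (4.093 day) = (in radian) 4.141e+05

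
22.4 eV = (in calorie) 8.578e-19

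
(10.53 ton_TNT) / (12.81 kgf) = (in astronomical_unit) 0.002344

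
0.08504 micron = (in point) 0.0002411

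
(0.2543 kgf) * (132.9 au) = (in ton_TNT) 1.185e+04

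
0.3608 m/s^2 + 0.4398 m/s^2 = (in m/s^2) 0.8006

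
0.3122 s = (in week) 5.162e-07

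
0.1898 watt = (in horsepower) 0.0002545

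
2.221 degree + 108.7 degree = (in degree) 110.9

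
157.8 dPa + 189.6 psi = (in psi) 189.6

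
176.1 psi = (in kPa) 1214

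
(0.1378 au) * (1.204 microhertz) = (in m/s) 2.482e+04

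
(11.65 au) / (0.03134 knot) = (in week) 1.787e+08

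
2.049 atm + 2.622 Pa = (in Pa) 2.076e+05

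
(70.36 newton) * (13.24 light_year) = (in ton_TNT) 2.106e+09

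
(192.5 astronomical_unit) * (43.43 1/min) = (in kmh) 7.504e+13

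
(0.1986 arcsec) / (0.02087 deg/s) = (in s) 0.002643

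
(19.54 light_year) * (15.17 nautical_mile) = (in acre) 1.283e+18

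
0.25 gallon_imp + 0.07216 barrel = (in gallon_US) 3.331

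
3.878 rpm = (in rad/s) 0.4061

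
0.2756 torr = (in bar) 0.0003674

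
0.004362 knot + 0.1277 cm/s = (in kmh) 0.01268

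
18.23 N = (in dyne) 1.823e+06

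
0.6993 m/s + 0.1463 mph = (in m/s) 0.7647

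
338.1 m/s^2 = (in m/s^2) 338.1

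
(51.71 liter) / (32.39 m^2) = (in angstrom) 1.596e+07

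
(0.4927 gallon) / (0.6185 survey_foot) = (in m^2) 0.009893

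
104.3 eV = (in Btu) 1.584e-20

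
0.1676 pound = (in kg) 0.07602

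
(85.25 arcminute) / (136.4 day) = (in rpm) 2.009e-08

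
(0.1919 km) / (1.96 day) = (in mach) 3.328e-06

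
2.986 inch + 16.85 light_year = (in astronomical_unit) 1.066e+06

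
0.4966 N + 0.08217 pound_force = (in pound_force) 0.1938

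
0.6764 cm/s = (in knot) 0.01315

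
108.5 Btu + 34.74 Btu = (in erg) 1.511e+12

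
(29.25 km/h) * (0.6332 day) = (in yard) 4.861e+05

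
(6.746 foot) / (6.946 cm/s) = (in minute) 0.4934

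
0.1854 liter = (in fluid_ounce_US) 6.269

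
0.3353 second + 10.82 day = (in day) 10.82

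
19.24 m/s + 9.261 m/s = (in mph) 63.75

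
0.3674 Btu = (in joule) 387.6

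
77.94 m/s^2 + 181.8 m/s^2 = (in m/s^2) 259.7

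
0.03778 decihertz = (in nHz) 3.778e+06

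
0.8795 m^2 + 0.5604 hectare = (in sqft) 6.033e+04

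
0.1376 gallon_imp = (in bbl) 0.003935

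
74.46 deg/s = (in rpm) 12.41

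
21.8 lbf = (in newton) 96.97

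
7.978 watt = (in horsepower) 0.0107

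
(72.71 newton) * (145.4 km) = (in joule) 1.057e+07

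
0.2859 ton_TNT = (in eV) 7.466e+27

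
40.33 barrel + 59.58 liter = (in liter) 6472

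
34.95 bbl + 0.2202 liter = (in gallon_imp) 1222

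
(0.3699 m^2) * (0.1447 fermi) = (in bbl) 3.367e-16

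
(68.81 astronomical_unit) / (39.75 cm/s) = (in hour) 7.193e+09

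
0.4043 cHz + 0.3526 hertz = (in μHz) 3.566e+05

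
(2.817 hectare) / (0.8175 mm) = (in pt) 9.768e+10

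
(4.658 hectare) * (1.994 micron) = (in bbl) 0.5842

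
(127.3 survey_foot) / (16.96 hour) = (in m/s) 0.0006355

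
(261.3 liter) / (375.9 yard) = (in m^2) 0.0007602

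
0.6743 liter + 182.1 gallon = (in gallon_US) 182.3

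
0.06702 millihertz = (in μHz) 67.02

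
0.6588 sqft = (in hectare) 6.12e-06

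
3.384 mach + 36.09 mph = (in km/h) 4206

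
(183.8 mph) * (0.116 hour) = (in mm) 3.431e+07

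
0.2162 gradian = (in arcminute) 11.67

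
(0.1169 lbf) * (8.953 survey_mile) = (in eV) 4.676e+22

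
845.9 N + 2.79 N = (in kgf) 86.54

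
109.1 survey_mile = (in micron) 1.756e+11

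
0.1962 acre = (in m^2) 794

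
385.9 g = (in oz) 13.61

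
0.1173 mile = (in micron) 1.888e+08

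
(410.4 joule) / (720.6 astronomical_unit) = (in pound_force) 8.559e-13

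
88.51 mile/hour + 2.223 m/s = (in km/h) 150.4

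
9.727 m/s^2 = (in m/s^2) 9.727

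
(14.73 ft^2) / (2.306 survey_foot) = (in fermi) 1.947e+15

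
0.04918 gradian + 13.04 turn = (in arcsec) 1.69e+07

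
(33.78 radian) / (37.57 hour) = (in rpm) 0.002385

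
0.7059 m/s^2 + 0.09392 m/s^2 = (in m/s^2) 0.7998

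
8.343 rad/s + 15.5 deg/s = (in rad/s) 8.614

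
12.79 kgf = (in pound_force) 28.2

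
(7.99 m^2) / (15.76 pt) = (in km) 1.437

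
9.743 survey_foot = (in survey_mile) 0.001845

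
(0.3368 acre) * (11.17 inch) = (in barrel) 2432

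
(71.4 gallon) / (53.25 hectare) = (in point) 0.001439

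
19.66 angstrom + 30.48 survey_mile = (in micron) 4.905e+10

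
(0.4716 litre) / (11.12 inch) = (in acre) 4.126e-07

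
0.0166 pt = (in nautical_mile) 3.162e-09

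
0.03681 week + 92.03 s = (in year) 0.0007089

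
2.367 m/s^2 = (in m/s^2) 2.367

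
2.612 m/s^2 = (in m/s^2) 2.612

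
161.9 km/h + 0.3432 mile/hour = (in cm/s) 4513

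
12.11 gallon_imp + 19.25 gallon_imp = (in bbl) 0.8967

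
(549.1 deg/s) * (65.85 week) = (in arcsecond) 7.873e+13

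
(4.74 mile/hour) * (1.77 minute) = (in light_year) 2.379e-14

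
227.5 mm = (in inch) 8.957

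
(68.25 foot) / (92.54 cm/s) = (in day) 0.0002602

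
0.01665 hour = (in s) 59.94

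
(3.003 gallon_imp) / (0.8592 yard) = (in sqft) 0.187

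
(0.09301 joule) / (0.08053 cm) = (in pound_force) 25.96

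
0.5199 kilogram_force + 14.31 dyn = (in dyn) 5.099e+05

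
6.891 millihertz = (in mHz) 6.891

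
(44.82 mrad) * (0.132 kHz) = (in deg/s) 339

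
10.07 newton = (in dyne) 1.007e+06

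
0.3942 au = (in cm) 5.897e+12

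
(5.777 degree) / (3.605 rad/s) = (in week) 4.624e-08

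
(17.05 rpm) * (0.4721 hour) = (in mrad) 3.035e+06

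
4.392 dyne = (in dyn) 4.392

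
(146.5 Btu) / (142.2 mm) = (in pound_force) 2.444e+05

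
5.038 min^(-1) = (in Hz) 0.08397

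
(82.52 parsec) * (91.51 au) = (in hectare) 3.486e+27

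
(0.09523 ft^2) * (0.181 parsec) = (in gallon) 1.305e+16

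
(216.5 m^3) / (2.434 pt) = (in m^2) 2.521e+05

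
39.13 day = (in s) 3.381e+06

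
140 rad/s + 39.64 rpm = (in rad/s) 144.2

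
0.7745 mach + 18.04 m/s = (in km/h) 1014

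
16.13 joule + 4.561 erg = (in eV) 1.007e+20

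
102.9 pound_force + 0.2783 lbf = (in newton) 459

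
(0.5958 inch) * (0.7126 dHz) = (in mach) 3.167e-06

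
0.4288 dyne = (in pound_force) 9.64e-07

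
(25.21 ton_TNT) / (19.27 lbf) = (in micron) 1.231e+15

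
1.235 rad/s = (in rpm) 11.79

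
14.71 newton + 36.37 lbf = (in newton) 176.5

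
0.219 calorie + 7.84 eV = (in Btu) 0.0008685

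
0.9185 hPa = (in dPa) 918.5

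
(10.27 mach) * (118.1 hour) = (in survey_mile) 9.238e+05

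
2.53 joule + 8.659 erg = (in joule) 2.53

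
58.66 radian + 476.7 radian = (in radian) 535.4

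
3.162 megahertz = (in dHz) 3.162e+07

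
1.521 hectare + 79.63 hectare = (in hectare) 81.15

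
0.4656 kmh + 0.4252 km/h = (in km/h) 0.8908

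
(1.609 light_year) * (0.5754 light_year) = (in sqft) 8.92e+32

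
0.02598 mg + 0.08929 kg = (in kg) 0.08929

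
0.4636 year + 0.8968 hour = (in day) 169.3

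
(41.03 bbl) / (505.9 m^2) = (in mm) 12.89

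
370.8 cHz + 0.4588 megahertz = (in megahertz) 0.4588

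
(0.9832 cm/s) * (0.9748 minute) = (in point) 1630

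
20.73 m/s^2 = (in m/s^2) 20.73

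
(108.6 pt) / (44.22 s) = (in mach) 2.544e-06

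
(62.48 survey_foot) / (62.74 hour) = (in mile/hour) 0.0001886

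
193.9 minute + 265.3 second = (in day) 0.1377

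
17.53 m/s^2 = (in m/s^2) 17.53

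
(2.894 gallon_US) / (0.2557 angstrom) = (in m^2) 4.284e+08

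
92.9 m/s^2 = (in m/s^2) 92.9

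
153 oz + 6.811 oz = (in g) 4531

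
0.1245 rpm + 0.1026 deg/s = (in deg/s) 0.8496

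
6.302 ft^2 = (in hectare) 5.855e-05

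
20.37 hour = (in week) 0.1212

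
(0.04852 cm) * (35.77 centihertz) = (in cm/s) 0.01736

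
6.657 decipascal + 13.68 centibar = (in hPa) 136.8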